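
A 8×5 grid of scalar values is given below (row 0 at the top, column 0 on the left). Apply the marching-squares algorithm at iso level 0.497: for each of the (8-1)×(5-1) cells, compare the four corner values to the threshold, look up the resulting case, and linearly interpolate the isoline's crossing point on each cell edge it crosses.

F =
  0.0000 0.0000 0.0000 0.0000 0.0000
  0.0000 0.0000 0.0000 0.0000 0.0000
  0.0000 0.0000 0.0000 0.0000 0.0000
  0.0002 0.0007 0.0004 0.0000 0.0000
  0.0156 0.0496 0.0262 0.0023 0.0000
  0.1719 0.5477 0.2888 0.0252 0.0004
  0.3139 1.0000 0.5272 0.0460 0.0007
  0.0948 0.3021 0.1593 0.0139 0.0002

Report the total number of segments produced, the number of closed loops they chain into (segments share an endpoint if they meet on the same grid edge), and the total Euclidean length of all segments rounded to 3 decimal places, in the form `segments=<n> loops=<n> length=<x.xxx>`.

cell (4,0): code 0100 → (4.898,1.000)–(5.000,0.865)
cell (4,1): code 1000 → (5.000,1.196)–(4.898,1.000)
cell (5,0): code 0110 → (5.000,0.865)–(6.000,0.267)
cell (5,1): code 1101 → (5.873,2.000)–(5.000,1.196)
cell (5,2): code 1000 → (6.000,2.063)–(5.873,2.000)
cell (6,0): code 0010 → (6.000,0.267)–(6.721,1.000)
cell (6,1): code 0011 → (6.721,1.000)–(6.082,2.000)
cell (6,2): code 0001 → (6.082,2.000)–(6.000,2.063)
total: 8 segments, chained into 1 closed loop(s), length Σ = 5.201466

segments=8 loops=1 length=5.201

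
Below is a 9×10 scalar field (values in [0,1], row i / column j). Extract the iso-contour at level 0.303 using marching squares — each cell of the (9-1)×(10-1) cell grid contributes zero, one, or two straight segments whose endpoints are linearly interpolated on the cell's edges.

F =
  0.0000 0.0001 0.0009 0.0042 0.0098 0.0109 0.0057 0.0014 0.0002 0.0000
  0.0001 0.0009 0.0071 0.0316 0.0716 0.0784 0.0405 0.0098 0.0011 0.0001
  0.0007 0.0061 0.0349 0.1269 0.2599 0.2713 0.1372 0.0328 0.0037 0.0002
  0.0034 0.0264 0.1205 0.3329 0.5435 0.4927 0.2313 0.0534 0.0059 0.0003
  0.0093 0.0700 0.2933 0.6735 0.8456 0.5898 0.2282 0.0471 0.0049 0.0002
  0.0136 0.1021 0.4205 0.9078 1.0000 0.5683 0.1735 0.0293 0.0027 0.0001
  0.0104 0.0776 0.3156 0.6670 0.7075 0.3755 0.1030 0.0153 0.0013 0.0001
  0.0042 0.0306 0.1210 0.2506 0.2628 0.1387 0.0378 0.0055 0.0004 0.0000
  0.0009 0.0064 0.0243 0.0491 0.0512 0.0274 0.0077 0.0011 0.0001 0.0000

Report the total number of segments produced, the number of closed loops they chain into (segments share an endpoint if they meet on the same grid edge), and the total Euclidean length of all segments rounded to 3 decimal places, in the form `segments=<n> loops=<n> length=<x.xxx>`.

segments=16 loops=1 length=14.006

cell (2,2): code 0100 → (2.855,3.000)–(3.000,2.859)
cell (2,3): code 1100 → (2.152,4.000)–(2.855,3.000)
cell (2,4): code 1100 → (2.143,5.000)–(2.152,4.000)
cell (2,5): code 1000 → (3.000,5.726)–(2.143,5.000)
cell (3,2): code 0110 → (3.000,2.859)–(4.000,2.026)
cell (3,5): code 1001 → (4.000,5.793)–(3.000,5.726)
cell (4,1): code 0100 → (4.076,2.000)–(5.000,1.631)
cell (4,2): code 1110 → (4.000,2.026)–(4.076,2.000)
cell (4,5): code 1001 → (5.000,5.672)–(4.000,5.793)
cell (5,1): code 0110 → (5.000,1.631)–(6.000,1.947)
cell (5,5): code 1001 → (6.000,5.266)–(5.000,5.672)
cell (6,1): code 0010 → (6.000,1.947)–(6.065,2.000)
cell (6,2): code 0011 → (6.065,2.000)–(6.874,3.000)
cell (6,3): code 0011 → (6.874,3.000)–(6.910,4.000)
cell (6,4): code 0011 → (6.910,4.000)–(6.306,5.000)
cell (6,5): code 0001 → (6.306,5.000)–(6.000,5.266)
total: 16 segments, chained into 1 closed loop(s), length Σ = 14.006456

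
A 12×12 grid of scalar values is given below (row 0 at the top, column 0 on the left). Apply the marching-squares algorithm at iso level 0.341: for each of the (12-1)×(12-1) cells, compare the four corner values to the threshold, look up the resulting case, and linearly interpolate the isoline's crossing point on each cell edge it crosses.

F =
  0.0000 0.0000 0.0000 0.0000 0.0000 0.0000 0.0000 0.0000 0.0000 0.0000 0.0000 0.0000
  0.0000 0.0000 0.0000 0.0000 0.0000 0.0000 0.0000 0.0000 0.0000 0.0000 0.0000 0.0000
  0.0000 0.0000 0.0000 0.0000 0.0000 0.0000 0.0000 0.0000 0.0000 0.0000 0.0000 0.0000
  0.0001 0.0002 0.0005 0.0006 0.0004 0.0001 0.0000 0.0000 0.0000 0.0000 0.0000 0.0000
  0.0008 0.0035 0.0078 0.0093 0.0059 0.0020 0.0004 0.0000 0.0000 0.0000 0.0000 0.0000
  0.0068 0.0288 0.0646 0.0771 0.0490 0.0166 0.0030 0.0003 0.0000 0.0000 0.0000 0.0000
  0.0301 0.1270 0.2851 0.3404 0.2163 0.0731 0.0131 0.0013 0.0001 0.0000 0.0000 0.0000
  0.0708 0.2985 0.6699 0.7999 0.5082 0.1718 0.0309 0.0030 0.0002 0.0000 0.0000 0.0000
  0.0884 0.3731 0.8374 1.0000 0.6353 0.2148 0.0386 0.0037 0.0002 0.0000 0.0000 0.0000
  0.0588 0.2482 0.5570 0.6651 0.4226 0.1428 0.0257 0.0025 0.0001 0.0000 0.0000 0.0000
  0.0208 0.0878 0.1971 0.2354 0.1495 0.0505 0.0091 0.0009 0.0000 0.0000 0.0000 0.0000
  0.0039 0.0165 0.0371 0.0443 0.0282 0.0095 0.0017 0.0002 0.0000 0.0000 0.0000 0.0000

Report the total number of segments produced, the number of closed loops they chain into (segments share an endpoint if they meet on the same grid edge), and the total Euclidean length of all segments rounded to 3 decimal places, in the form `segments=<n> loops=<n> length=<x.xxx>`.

segments=14 loops=1 length=11.745

cell (6,1): code 0100 → (6.145,2.000)–(7.000,1.114)
cell (6,2): code 1100 → (6.001,3.000)–(6.145,2.000)
cell (6,3): code 1100 → (6.427,4.000)–(6.001,3.000)
cell (6,4): code 1000 → (7.000,4.497)–(6.427,4.000)
cell (7,0): code 0100 → (7.570,1.000)–(8.000,0.887)
cell (7,1): code 1110 → (7.000,1.114)–(7.570,1.000)
cell (7,4): code 1001 → (8.000,4.700)–(7.000,4.497)
cell (8,0): code 0010 → (8.000,0.887)–(8.257,1.000)
cell (8,1): code 0111 → (8.257,1.000)–(9.000,1.301)
cell (8,4): code 1001 → (9.000,4.292)–(8.000,4.700)
cell (9,1): code 0010 → (9.000,1.301)–(9.600,2.000)
cell (9,2): code 0011 → (9.600,2.000)–(9.754,3.000)
cell (9,3): code 0011 → (9.754,3.000)–(9.299,4.000)
cell (9,4): code 0001 → (9.299,4.000)–(9.000,4.292)
total: 14 segments, chained into 1 closed loop(s), length Σ = 11.744718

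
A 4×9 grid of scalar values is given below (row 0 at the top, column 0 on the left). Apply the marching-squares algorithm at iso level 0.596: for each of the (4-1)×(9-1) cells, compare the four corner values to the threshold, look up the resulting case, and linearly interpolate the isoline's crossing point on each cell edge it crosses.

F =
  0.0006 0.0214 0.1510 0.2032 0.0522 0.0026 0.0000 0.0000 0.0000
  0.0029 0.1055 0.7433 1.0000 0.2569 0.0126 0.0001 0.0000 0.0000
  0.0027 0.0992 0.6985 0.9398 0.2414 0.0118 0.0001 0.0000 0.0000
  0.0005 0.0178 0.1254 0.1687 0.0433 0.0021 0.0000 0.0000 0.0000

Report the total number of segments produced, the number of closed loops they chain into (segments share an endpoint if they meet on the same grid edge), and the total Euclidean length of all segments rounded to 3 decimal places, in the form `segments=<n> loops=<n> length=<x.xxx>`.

cell (0,1): code 0100 → (0.751,2.000)–(1.000,1.769)
cell (0,2): code 1100 → (0.493,3.000)–(0.751,2.000)
cell (0,3): code 1000 → (1.000,3.544)–(0.493,3.000)
cell (1,1): code 0110 → (1.000,1.769)–(2.000,1.829)
cell (1,3): code 1001 → (2.000,3.492)–(1.000,3.544)
cell (2,1): code 0010 → (2.000,1.829)–(2.179,2.000)
cell (2,2): code 0011 → (2.179,2.000)–(2.446,3.000)
cell (2,3): code 0001 → (2.446,3.000)–(2.000,3.492)
total: 8 segments, chained into 1 closed loop(s), length Σ = 6.065405

segments=8 loops=1 length=6.065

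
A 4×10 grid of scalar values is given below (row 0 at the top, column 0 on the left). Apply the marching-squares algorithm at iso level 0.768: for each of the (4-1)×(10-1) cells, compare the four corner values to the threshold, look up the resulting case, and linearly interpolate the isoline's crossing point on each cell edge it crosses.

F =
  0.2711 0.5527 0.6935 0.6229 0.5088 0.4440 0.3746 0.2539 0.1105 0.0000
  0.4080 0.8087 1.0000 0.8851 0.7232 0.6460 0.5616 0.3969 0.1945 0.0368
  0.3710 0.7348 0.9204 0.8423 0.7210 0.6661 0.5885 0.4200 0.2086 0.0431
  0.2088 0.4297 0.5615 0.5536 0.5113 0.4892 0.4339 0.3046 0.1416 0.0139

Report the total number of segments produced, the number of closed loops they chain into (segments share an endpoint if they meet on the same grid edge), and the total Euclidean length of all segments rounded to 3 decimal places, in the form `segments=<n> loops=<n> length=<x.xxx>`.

segments=10 loops=1 length=7.903

cell (0,0): code 0100 → (0.841,1.000)–(1.000,0.898)
cell (0,1): code 1100 → (0.243,2.000)–(0.841,1.000)
cell (0,2): code 1100 → (0.553,3.000)–(0.243,2.000)
cell (0,3): code 1000 → (1.000,3.723)–(0.553,3.000)
cell (1,0): code 0010 → (1.000,0.898)–(1.551,1.000)
cell (1,1): code 0111 → (1.551,1.000)–(2.000,1.179)
cell (1,3): code 1001 → (2.000,3.613)–(1.000,3.723)
cell (2,1): code 0010 → (2.000,1.179)–(2.425,2.000)
cell (2,2): code 0011 → (2.425,2.000)–(2.257,3.000)
cell (2,3): code 0001 → (2.257,3.000)–(2.000,3.613)
total: 10 segments, chained into 1 closed loop(s), length Σ = 7.903319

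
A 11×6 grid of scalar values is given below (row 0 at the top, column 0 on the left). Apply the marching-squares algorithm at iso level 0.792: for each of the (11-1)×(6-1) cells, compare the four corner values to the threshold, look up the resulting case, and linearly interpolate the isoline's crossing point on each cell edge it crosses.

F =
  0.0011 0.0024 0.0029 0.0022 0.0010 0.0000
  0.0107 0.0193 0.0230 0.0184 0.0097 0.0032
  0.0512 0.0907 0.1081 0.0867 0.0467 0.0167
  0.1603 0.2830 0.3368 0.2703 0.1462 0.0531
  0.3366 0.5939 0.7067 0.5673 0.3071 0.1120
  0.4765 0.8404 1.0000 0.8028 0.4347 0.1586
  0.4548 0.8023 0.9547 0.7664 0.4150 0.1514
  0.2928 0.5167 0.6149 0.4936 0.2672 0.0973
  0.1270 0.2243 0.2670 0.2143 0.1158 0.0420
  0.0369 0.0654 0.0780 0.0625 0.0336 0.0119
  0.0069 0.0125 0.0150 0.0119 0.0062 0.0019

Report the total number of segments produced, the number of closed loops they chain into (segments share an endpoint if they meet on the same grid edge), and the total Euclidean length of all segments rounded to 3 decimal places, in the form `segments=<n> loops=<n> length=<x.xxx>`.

cell (4,0): code 0100 → (4.804,1.000)–(5.000,0.867)
cell (4,1): code 1100 → (4.291,2.000)–(4.804,1.000)
cell (4,2): code 1100 → (4.954,3.000)–(4.291,2.000)
cell (4,3): code 1000 → (5.000,3.029)–(4.954,3.000)
cell (5,0): code 0110 → (5.000,0.867)–(6.000,0.970)
cell (5,2): code 1011 → (6.000,2.864)–(5.297,3.000)
cell (5,3): code 0001 → (5.297,3.000)–(5.000,3.029)
cell (6,0): code 0010 → (6.000,0.970)–(6.036,1.000)
cell (6,1): code 0011 → (6.036,1.000)–(6.479,2.000)
cell (6,2): code 0001 → (6.479,2.000)–(6.000,2.864)
total: 10 segments, chained into 1 closed loop(s), length Σ = 6.763368

segments=10 loops=1 length=6.763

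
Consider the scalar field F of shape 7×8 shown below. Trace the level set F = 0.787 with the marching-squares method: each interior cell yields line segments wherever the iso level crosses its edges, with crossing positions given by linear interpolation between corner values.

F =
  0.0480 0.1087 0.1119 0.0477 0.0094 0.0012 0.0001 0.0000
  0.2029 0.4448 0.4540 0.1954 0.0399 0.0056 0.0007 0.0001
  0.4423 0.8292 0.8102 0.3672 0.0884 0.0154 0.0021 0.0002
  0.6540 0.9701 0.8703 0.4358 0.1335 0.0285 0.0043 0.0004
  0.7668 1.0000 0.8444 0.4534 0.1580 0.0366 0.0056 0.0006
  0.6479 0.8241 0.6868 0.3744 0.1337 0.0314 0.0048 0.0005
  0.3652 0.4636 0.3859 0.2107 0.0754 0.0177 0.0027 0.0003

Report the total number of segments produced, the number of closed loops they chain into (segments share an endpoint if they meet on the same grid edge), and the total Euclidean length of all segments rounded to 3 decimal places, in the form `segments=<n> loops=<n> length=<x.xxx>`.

cell (1,0): code 0100 → (1.890,1.000)–(2.000,0.891)
cell (1,1): code 1100 → (1.935,2.000)–(1.890,1.000)
cell (1,2): code 1000 → (2.000,2.052)–(1.935,2.000)
cell (2,0): code 0110 → (2.000,0.891)–(3.000,0.421)
cell (2,2): code 1001 → (3.000,2.192)–(2.000,2.052)
cell (3,0): code 0110 → (3.000,0.421)–(4.000,0.087)
cell (3,2): code 1001 → (4.000,2.147)–(3.000,2.192)
cell (4,0): code 0110 → (4.000,0.087)–(5.000,0.789)
cell (4,1): code 1011 → (5.000,1.270)–(4.364,2.000)
cell (4,2): code 0001 → (4.364,2.000)–(4.000,2.147)
cell (5,0): code 0010 → (5.000,0.789)–(5.103,1.000)
cell (5,1): code 0001 → (5.103,1.000)–(5.000,1.270)
total: 12 segments, chained into 1 closed loop(s), length Σ = 8.515720

segments=12 loops=1 length=8.516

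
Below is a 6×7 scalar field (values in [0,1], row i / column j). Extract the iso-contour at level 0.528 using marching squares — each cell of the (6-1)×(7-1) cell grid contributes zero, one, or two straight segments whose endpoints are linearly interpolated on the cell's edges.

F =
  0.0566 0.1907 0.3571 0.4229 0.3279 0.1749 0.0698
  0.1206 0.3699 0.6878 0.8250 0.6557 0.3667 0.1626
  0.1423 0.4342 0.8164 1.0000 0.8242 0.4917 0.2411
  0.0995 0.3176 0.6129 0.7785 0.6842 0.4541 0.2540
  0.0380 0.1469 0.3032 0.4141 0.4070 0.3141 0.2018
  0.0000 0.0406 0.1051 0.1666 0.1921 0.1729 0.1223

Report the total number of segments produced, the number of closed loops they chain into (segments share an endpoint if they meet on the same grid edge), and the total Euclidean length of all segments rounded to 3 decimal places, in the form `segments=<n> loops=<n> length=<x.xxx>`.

cell (0,1): code 0100 → (0.517,2.000)–(1.000,1.497)
cell (0,2): code 1100 → (0.261,3.000)–(0.517,2.000)
cell (0,3): code 1100 → (0.610,4.000)–(0.261,3.000)
cell (0,4): code 1000 → (1.000,4.442)–(0.610,4.000)
cell (1,1): code 0110 → (1.000,1.497)–(2.000,1.245)
cell (1,4): code 1001 → (2.000,4.891)–(1.000,4.442)
cell (2,1): code 0110 → (2.000,1.245)–(3.000,1.712)
cell (2,4): code 1001 → (3.000,4.679)–(2.000,4.891)
cell (3,1): code 0010 → (3.000,1.712)–(3.274,2.000)
cell (3,2): code 0011 → (3.274,2.000)–(3.687,3.000)
cell (3,3): code 0011 → (3.687,3.000)–(3.563,4.000)
cell (3,4): code 0001 → (3.563,4.000)–(3.000,4.679)
total: 12 segments, chained into 1 closed loop(s), length Σ = 11.000117

segments=12 loops=1 length=11.000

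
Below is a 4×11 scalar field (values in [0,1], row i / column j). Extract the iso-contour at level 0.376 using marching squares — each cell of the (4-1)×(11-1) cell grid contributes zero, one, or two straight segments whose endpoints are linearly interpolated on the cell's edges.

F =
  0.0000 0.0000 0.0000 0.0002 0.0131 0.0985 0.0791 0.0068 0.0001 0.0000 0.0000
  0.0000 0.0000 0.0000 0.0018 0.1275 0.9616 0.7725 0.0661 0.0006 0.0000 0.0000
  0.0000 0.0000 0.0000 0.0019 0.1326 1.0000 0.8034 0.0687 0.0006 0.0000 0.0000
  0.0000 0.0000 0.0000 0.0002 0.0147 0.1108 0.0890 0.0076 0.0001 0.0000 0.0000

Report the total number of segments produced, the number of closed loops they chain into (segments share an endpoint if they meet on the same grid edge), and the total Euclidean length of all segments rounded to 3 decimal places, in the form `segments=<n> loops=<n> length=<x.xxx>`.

segments=8 loops=1 length=7.628

cell (0,4): code 0100 → (0.322,5.000)–(1.000,4.298)
cell (0,5): code 1100 → (0.428,6.000)–(0.322,5.000)
cell (0,6): code 1000 → (1.000,6.561)–(0.428,6.000)
cell (1,4): code 0110 → (1.000,4.298)–(2.000,4.281)
cell (1,6): code 1001 → (2.000,6.582)–(1.000,6.561)
cell (2,4): code 0010 → (2.000,4.281)–(2.702,5.000)
cell (2,5): code 0011 → (2.702,5.000)–(2.598,6.000)
cell (2,6): code 0001 → (2.598,6.000)–(2.000,6.582)
total: 8 segments, chained into 1 closed loop(s), length Σ = 7.628432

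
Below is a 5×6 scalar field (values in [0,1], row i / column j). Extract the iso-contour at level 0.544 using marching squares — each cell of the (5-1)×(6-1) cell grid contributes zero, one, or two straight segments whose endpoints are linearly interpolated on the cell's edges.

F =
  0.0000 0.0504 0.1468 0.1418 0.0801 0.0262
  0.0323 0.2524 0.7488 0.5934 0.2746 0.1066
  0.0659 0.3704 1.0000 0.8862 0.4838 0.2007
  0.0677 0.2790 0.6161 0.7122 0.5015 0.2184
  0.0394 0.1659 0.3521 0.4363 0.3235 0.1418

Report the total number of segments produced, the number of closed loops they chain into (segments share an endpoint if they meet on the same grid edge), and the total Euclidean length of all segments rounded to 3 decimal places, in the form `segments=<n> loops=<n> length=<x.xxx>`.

segments=10 loops=1 length=8.547

cell (0,1): code 0100 → (0.660,2.000)–(1.000,1.587)
cell (0,2): code 1100 → (0.891,3.000)–(0.660,2.000)
cell (0,3): code 1000 → (1.000,3.155)–(0.891,3.000)
cell (1,1): code 0110 → (1.000,1.587)–(2.000,1.276)
cell (1,3): code 1001 → (2.000,3.850)–(1.000,3.155)
cell (2,1): code 0110 → (2.000,1.276)–(3.000,1.786)
cell (2,3): code 1001 → (3.000,3.798)–(2.000,3.850)
cell (3,1): code 0010 → (3.000,1.786)–(3.273,2.000)
cell (3,2): code 0011 → (3.273,2.000)–(3.610,3.000)
cell (3,3): code 0001 → (3.610,3.000)–(3.000,3.798)
total: 10 segments, chained into 1 closed loop(s), length Σ = 8.546740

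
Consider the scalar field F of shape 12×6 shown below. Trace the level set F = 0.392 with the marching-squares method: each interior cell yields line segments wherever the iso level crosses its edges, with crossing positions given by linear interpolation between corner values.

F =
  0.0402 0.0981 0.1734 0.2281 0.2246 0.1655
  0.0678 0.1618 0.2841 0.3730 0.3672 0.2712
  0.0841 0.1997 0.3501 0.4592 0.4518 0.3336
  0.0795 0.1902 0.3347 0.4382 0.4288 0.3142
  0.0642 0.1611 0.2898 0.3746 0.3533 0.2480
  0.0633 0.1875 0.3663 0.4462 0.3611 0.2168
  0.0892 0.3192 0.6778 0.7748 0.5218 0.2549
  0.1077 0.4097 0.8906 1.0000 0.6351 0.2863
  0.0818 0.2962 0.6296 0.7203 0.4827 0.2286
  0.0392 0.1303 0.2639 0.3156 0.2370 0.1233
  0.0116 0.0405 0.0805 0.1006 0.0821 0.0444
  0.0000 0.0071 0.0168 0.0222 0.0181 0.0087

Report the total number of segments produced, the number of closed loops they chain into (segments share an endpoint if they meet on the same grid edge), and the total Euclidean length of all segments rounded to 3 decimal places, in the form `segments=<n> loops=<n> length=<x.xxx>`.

cell (1,2): code 0100 → (1.220,3.000)–(2.000,2.384)
cell (1,3): code 1100 → (1.293,4.000)–(1.220,3.000)
cell (1,4): code 1000 → (2.000,4.506)–(1.293,4.000)
cell (2,2): code 0110 → (2.000,2.384)–(3.000,2.554)
cell (2,4): code 1001 → (3.000,4.321)–(2.000,4.506)
cell (3,2): code 0010 → (3.000,2.554)–(3.726,3.000)
cell (3,3): code 0011 → (3.726,3.000)–(3.487,4.000)
cell (3,4): code 0001 → (3.487,4.000)–(3.000,4.321)
cell (4,2): code 0100 → (4.243,3.000)–(5.000,2.322)
cell (4,3): code 1000 → (5.000,3.637)–(4.243,3.000)
cell (5,1): code 0100 → (5.083,2.000)–(6.000,1.203)
cell (5,2): code 1110 → (5.000,2.322)–(5.083,2.000)
cell (5,3): code 1101 → (5.192,4.000)–(5.000,3.637)
cell (5,4): code 1000 → (6.000,4.486)–(5.192,4.000)
cell (6,0): code 0100 → (6.804,1.000)–(7.000,0.941)
cell (6,1): code 1110 → (6.000,1.203)–(6.804,1.000)
cell (6,4): code 1001 → (7.000,4.697)–(6.000,4.486)
cell (7,0): code 0010 → (7.000,0.941)–(7.156,1.000)
cell (7,1): code 0111 → (7.156,1.000)–(8.000,1.287)
cell (7,4): code 1001 → (8.000,4.357)–(7.000,4.697)
cell (8,1): code 0010 → (8.000,1.287)–(8.650,2.000)
cell (8,2): code 0011 → (8.650,2.000)–(8.811,3.000)
cell (8,3): code 0011 → (8.811,3.000)–(8.369,4.000)
cell (8,4): code 0001 → (8.369,4.000)–(8.000,4.357)
total: 24 segments, chained into 2 closed loop(s), length Σ = 20.022294

segments=24 loops=2 length=20.022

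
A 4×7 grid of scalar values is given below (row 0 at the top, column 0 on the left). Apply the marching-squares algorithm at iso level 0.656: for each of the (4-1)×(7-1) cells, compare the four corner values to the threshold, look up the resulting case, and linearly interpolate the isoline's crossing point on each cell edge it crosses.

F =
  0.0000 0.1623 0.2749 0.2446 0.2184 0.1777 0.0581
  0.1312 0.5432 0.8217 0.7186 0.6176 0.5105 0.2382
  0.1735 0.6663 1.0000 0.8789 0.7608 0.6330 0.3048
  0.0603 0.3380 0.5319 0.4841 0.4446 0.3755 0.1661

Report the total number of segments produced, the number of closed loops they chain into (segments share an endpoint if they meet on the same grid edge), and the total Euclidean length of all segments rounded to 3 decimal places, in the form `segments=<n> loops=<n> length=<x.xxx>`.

cell (0,1): code 0100 → (0.697,2.000)–(1.000,1.405)
cell (0,2): code 1100 → (0.868,3.000)–(0.697,2.000)
cell (0,3): code 1000 → (1.000,3.620)–(0.868,3.000)
cell (1,0): code 0100 → (1.916,1.000)–(2.000,0.979)
cell (1,1): code 1110 → (1.000,1.405)–(1.916,1.000)
cell (1,3): code 1101 → (1.268,4.000)–(1.000,3.620)
cell (1,4): code 1000 → (2.000,4.820)–(1.268,4.000)
cell (2,0): code 0010 → (2.000,0.979)–(2.031,1.000)
cell (2,1): code 0011 → (2.031,1.000)–(2.735,2.000)
cell (2,2): code 0011 → (2.735,2.000)–(2.565,3.000)
cell (2,3): code 0011 → (2.565,3.000)–(2.331,4.000)
cell (2,4): code 0001 → (2.331,4.000)–(2.000,4.820)
total: 12 segments, chained into 1 closed loop(s), length Σ = 9.154449

segments=12 loops=1 length=9.154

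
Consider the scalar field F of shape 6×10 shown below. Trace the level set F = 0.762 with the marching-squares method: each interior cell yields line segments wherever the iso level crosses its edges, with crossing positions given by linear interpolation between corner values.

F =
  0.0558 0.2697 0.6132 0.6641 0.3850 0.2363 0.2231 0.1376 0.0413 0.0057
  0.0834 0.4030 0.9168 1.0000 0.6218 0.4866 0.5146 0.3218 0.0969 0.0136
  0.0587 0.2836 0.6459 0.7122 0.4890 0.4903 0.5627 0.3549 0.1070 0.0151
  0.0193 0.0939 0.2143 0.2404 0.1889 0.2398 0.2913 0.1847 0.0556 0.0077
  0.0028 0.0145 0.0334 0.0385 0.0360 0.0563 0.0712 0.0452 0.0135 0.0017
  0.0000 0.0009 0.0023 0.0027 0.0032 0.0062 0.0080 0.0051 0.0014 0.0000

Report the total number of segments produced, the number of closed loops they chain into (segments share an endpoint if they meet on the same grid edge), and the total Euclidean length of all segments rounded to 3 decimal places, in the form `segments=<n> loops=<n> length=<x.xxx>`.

cell (0,1): code 0100 → (0.490,2.000)–(1.000,1.699)
cell (0,2): code 1100 → (0.291,3.000)–(0.490,2.000)
cell (0,3): code 1000 → (1.000,3.629)–(0.291,3.000)
cell (1,1): code 0010 → (1.000,1.699)–(1.571,2.000)
cell (1,2): code 0011 → (1.571,2.000)–(1.827,3.000)
cell (1,3): code 0001 → (1.827,3.000)–(1.000,3.629)
total: 6 segments, chained into 1 closed loop(s), length Σ = 5.276736

segments=6 loops=1 length=5.277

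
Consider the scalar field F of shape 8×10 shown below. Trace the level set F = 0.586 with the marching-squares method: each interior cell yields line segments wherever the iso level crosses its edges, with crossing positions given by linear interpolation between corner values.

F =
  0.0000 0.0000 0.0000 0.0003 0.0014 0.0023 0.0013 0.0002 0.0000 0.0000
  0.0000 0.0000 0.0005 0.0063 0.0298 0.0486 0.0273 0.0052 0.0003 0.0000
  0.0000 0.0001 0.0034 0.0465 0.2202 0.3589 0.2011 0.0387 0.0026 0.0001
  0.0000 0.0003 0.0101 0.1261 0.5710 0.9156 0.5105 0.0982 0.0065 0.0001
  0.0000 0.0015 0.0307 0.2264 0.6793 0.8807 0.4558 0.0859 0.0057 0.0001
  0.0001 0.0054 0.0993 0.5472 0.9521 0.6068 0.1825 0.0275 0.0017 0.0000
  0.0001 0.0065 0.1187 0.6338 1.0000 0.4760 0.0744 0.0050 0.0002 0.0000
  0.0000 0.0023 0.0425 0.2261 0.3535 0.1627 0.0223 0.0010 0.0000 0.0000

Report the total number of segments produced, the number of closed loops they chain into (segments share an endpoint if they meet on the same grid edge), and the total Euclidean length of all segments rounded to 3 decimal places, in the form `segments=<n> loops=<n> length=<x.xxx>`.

segments=14 loops=1 length=10.925

cell (2,4): code 0100 → (2.408,5.000)–(3.000,4.044)
cell (2,5): code 1000 → (3.000,5.814)–(2.408,5.000)
cell (3,3): code 0100 → (3.139,4.000)–(4.000,3.794)
cell (3,4): code 1110 → (3.000,4.044)–(3.139,4.000)
cell (3,5): code 1001 → (4.000,5.694)–(3.000,5.814)
cell (4,3): code 0110 → (4.000,3.794)–(5.000,3.096)
cell (4,5): code 1001 → (5.000,5.049)–(4.000,5.694)
cell (5,2): code 0100 → (5.448,3.000)–(6.000,2.907)
cell (5,3): code 1110 → (5.000,3.096)–(5.448,3.000)
cell (5,4): code 1011 → (6.000,4.790)–(5.159,5.000)
cell (5,5): code 0001 → (5.159,5.000)–(5.000,5.049)
cell (6,2): code 0010 → (6.000,2.907)–(6.117,3.000)
cell (6,3): code 0011 → (6.117,3.000)–(6.640,4.000)
cell (6,4): code 0001 → (6.640,4.000)–(6.000,4.790)
total: 14 segments, chained into 1 closed loop(s), length Σ = 10.924772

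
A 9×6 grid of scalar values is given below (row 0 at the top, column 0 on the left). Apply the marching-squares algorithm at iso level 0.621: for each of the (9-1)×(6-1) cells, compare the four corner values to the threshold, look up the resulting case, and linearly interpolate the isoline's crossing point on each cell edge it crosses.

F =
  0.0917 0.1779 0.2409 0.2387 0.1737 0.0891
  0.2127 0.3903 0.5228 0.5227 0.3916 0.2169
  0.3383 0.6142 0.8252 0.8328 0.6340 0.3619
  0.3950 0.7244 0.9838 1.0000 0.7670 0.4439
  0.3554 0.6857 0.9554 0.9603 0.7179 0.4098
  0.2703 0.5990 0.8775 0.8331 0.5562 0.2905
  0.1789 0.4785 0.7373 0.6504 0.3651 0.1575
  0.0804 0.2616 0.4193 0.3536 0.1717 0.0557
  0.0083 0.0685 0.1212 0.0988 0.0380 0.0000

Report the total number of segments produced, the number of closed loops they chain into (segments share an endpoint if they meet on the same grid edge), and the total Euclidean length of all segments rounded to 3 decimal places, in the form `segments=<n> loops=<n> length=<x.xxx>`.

cell (1,1): code 0100 → (1.325,2.000)–(2.000,1.032)
cell (1,2): code 1100 → (1.317,3.000)–(1.325,2.000)
cell (1,3): code 1100 → (1.946,4.000)–(1.317,3.000)
cell (1,4): code 1000 → (2.000,4.048)–(1.946,4.000)
cell (2,0): code 0100 → (2.062,1.000)–(3.000,0.686)
cell (2,1): code 1110 → (2.000,1.032)–(2.062,1.000)
cell (2,4): code 1001 → (3.000,4.452)–(2.000,4.048)
cell (3,0): code 0110 → (3.000,0.686)–(4.000,0.804)
cell (3,4): code 1001 → (4.000,4.315)–(3.000,4.452)
cell (4,0): code 0010 → (4.000,0.804)–(4.746,1.000)
cell (4,1): code 0111 → (4.746,1.000)–(5.000,1.079)
cell (4,3): code 1011 → (5.000,3.766)–(4.599,4.000)
cell (4,4): code 0001 → (4.599,4.000)–(4.000,4.315)
cell (5,1): code 0110 → (5.000,1.079)–(6.000,1.551)
cell (5,3): code 1001 → (6.000,3.103)–(5.000,3.766)
cell (6,1): code 0010 → (6.000,1.551)–(6.366,2.000)
cell (6,2): code 0011 → (6.366,2.000)–(6.099,3.000)
cell (6,3): code 0001 → (6.099,3.000)–(6.000,3.103)
total: 18 segments, chained into 1 closed loop(s), length Σ = 13.828244

segments=18 loops=1 length=13.828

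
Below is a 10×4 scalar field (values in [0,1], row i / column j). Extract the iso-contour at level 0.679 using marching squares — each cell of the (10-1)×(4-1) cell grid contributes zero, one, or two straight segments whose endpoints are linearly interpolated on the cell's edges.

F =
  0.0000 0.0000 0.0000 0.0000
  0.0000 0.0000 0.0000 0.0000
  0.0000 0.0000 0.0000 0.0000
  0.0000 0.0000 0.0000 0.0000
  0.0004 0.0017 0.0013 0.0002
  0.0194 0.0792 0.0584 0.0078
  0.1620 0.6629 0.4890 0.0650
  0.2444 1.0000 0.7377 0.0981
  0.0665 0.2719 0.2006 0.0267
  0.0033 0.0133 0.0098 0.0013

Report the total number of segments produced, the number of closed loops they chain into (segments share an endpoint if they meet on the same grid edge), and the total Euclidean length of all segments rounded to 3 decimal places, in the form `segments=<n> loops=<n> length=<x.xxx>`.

cell (6,0): code 0100 → (6.048,1.000)–(7.000,0.575)
cell (6,1): code 1100 → (6.764,2.000)–(6.048,1.000)
cell (6,2): code 1000 → (7.000,2.092)–(6.764,2.000)
cell (7,0): code 0010 → (7.000,0.575)–(7.441,1.000)
cell (7,1): code 0011 → (7.441,1.000)–(7.109,2.000)
cell (7,2): code 0001 → (7.109,2.000)–(7.000,2.092)
total: 6 segments, chained into 1 closed loop(s), length Σ = 4.334477

segments=6 loops=1 length=4.334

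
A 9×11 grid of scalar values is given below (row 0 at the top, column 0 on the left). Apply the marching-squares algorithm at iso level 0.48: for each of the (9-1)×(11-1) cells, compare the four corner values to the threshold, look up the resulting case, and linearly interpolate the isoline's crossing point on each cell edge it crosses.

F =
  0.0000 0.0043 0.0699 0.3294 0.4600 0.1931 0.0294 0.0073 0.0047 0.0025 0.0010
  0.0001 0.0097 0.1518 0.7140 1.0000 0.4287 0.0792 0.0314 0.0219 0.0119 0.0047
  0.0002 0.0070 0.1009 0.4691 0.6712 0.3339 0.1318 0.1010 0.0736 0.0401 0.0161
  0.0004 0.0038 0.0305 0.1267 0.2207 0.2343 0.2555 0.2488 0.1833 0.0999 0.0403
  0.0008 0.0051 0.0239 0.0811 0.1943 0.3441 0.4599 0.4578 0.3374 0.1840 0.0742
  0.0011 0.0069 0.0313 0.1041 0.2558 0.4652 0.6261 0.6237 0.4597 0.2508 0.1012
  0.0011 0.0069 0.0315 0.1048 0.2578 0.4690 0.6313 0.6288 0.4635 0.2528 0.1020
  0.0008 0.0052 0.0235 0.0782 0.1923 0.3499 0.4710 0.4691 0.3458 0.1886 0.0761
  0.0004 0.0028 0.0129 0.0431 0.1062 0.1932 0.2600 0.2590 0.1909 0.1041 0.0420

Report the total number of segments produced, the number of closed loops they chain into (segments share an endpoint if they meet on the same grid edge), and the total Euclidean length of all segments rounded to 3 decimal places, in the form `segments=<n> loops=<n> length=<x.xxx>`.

cell (0,2): code 0100 → (0.392,3.000)–(1.000,2.584)
cell (0,3): code 1100 → (0.037,4.000)–(0.392,3.000)
cell (0,4): code 1000 → (1.000,4.910)–(0.037,4.000)
cell (1,2): code 0010 → (1.000,2.584)–(1.955,3.000)
cell (1,3): code 0111 → (1.955,3.000)–(2.000,3.054)
cell (1,4): code 1001 → (2.000,4.567)–(1.000,4.910)
cell (2,3): code 0010 → (2.000,3.054)–(2.424,4.000)
cell (2,4): code 0001 → (2.424,4.000)–(2.000,4.567)
cell (4,5): code 0100 → (4.121,6.000)–(5.000,5.092)
cell (4,6): code 1100 → (4.134,7.000)–(4.121,6.000)
cell (4,7): code 1000 → (5.000,7.876)–(4.134,7.000)
cell (5,5): code 0110 → (5.000,5.092)–(6.000,5.068)
cell (5,7): code 1001 → (6.000,7.900)–(5.000,7.876)
cell (6,5): code 0010 → (6.000,5.068)–(6.944,6.000)
cell (6,6): code 0011 → (6.944,6.000)–(6.932,7.000)
cell (6,7): code 0001 → (6.932,7.000)–(6.000,7.900)
total: 16 segments, chained into 2 closed loop(s), length Σ = 16.156515

segments=16 loops=2 length=16.157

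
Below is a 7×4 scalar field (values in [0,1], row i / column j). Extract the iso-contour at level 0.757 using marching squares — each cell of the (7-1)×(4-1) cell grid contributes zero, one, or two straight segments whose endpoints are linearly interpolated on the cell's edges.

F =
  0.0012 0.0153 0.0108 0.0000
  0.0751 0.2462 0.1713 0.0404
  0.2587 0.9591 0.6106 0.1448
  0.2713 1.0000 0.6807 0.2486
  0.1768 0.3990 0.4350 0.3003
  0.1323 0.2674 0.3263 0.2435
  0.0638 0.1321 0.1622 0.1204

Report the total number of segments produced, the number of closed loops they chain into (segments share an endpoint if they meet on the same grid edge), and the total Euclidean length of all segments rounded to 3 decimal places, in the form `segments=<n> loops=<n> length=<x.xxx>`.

segments=6 loops=1 length=4.453

cell (1,0): code 0100 → (1.717,1.000)–(2.000,0.711)
cell (1,1): code 1000 → (2.000,1.580)–(1.717,1.000)
cell (2,0): code 0110 → (2.000,0.711)–(3.000,0.667)
cell (2,1): code 1001 → (3.000,1.761)–(2.000,1.580)
cell (3,0): code 0010 → (3.000,0.667)–(3.404,1.000)
cell (3,1): code 0001 → (3.404,1.000)–(3.000,1.761)
total: 6 segments, chained into 1 closed loop(s), length Σ = 4.453165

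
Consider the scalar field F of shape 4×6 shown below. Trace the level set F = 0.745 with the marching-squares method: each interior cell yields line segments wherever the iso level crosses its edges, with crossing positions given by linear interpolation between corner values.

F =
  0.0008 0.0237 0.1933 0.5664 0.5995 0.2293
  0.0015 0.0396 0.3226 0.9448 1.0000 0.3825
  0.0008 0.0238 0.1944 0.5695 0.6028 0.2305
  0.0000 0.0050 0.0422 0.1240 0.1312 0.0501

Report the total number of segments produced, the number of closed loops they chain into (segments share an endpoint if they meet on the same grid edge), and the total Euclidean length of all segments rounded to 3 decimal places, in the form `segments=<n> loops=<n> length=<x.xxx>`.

segments=6 loops=1 length=4.774

cell (0,2): code 0100 → (0.472,3.000)–(1.000,2.679)
cell (0,3): code 1100 → (0.363,4.000)–(0.472,3.000)
cell (0,4): code 1000 → (1.000,4.413)–(0.363,4.000)
cell (1,2): code 0010 → (1.000,2.679)–(1.532,3.000)
cell (1,3): code 0011 → (1.532,3.000)–(1.642,4.000)
cell (1,4): code 0001 → (1.642,4.000)–(1.000,4.413)
total: 6 segments, chained into 1 closed loop(s), length Σ = 4.773832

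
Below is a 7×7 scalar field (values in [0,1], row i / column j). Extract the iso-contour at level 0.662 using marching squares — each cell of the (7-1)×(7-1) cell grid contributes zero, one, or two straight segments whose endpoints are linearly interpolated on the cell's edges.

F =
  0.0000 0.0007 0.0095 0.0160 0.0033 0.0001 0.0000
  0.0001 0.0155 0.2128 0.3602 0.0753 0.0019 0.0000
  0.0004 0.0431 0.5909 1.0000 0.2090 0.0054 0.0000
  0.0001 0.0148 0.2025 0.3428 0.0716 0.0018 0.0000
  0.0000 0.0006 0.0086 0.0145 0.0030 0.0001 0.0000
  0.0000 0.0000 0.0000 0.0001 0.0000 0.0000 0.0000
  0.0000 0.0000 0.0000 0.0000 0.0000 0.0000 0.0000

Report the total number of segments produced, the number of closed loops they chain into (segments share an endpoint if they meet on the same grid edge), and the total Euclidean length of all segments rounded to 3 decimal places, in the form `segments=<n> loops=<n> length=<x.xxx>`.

cell (1,2): code 0100 → (1.472,3.000)–(2.000,2.174)
cell (1,3): code 1000 → (2.000,3.427)–(1.472,3.000)
cell (2,2): code 0010 → (2.000,2.174)–(2.514,3.000)
cell (2,3): code 0001 → (2.514,3.000)–(2.000,3.427)
total: 4 segments, chained into 1 closed loop(s), length Σ = 3.301992

segments=4 loops=1 length=3.302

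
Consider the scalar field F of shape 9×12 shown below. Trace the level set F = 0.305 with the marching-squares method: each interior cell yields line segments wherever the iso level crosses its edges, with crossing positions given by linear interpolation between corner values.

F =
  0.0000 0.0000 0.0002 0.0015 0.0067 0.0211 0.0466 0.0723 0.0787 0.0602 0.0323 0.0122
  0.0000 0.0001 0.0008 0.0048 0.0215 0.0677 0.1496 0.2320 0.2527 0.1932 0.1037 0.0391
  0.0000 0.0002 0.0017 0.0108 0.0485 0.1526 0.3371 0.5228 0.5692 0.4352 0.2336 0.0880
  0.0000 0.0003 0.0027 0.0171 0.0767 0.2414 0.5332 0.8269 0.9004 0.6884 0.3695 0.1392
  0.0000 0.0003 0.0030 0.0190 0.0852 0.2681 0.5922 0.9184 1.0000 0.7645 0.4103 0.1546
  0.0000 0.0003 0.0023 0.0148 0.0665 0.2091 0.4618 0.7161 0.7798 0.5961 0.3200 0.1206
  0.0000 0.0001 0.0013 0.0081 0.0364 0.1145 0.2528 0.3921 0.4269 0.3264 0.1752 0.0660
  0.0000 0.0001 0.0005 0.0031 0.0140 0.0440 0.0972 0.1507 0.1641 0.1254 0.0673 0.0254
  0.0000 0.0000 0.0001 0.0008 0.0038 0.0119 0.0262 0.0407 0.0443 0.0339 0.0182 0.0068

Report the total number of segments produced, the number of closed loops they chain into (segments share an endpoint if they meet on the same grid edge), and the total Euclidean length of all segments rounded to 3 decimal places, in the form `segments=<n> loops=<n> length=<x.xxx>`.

cell (1,5): code 0100 → (1.829,6.000)–(2.000,5.826)
cell (1,6): code 1100 → (1.251,7.000)–(1.829,6.000)
cell (1,7): code 1100 → (1.165,8.000)–(1.251,7.000)
cell (1,8): code 1100 → (1.462,9.000)–(1.165,8.000)
cell (1,9): code 1000 → (2.000,9.646)–(1.462,9.000)
cell (2,5): code 0110 → (2.000,5.826)–(3.000,5.218)
cell (2,9): code 1101 → (2.525,10.000)–(2.000,9.646)
cell (2,10): code 1000 → (3.000,10.280)–(2.525,10.000)
cell (3,5): code 0110 → (3.000,5.218)–(4.000,5.114)
cell (3,10): code 1001 → (4.000,10.412)–(3.000,10.280)
cell (4,5): code 0110 → (4.000,5.114)–(5.000,5.380)
cell (4,10): code 1001 → (5.000,10.075)–(4.000,10.412)
cell (5,5): code 0010 → (5.000,5.380)–(5.750,6.000)
cell (5,6): code 0111 → (5.750,6.000)–(6.000,6.375)
cell (5,9): code 1011 → (6.000,9.142)–(5.104,10.000)
cell (5,10): code 0001 → (5.104,10.000)–(5.000,10.075)
cell (6,6): code 0010 → (6.000,6.375)–(6.361,7.000)
cell (6,7): code 0011 → (6.361,7.000)–(6.464,8.000)
cell (6,8): code 0011 → (6.464,8.000)–(6.106,9.000)
cell (6,9): code 0001 → (6.106,9.000)–(6.000,9.142)
total: 20 segments, chained into 1 closed loop(s), length Σ = 16.504628

segments=20 loops=1 length=16.505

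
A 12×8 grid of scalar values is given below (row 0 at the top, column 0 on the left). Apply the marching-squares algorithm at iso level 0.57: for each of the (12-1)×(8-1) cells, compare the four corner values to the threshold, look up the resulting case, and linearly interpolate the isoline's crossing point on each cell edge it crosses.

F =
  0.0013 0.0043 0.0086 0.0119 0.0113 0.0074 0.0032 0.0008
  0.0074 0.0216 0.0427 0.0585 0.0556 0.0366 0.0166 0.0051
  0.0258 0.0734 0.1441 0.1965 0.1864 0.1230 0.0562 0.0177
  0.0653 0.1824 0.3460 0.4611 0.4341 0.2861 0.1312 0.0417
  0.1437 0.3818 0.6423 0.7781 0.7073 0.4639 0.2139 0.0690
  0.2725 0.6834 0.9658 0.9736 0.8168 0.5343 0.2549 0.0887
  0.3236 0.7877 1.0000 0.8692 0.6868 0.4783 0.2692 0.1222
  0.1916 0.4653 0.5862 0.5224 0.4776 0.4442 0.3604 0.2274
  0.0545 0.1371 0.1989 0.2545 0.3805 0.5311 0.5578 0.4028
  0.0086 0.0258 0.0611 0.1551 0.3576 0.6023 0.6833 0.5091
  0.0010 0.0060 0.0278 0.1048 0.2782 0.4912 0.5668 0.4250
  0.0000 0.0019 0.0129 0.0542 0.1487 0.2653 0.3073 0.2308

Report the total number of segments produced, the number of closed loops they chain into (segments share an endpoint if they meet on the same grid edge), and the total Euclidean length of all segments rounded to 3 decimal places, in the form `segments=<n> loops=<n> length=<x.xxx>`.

segments=22 loops=2 length=17.873

cell (3,1): code 0100 → (3.756,2.000)–(4.000,1.722)
cell (3,2): code 1100 → (3.344,3.000)–(3.756,2.000)
cell (3,3): code 1100 → (3.497,4.000)–(3.344,3.000)
cell (3,4): code 1000 → (4.000,4.564)–(3.497,4.000)
cell (4,0): code 0100 → (4.624,1.000)–(5.000,0.724)
cell (4,1): code 1110 → (4.000,1.722)–(4.624,1.000)
cell (4,4): code 1001 → (5.000,4.874)–(4.000,4.564)
cell (5,0): code 0110 → (5.000,0.724)–(6.000,0.531)
cell (5,4): code 1001 → (6.000,4.560)–(5.000,4.874)
cell (6,0): code 0010 → (6.000,0.531)–(6.675,1.000)
cell (6,1): code 0111 → (6.675,1.000)–(7.000,1.866)
cell (6,2): code 1011 → (7.000,2.254)–(6.863,3.000)
cell (6,3): code 0011 → (6.863,3.000)–(6.558,4.000)
cell (6,4): code 0001 → (6.558,4.000)–(6.000,4.560)
cell (7,1): code 0010 → (7.000,1.866)–(7.042,2.000)
cell (7,2): code 0001 → (7.042,2.000)–(7.000,2.254)
cell (8,4): code 0100 → (8.546,5.000)–(9.000,4.868)
cell (8,5): code 1100 → (8.097,6.000)–(8.546,5.000)
cell (8,6): code 1000 → (9.000,6.650)–(8.097,6.000)
cell (9,4): code 0010 → (9.000,4.868)–(9.291,5.000)
cell (9,5): code 0011 → (9.291,5.000)–(9.973,6.000)
cell (9,6): code 0001 → (9.973,6.000)–(9.000,6.650)
total: 22 segments, chained into 2 closed loop(s), length Σ = 17.873408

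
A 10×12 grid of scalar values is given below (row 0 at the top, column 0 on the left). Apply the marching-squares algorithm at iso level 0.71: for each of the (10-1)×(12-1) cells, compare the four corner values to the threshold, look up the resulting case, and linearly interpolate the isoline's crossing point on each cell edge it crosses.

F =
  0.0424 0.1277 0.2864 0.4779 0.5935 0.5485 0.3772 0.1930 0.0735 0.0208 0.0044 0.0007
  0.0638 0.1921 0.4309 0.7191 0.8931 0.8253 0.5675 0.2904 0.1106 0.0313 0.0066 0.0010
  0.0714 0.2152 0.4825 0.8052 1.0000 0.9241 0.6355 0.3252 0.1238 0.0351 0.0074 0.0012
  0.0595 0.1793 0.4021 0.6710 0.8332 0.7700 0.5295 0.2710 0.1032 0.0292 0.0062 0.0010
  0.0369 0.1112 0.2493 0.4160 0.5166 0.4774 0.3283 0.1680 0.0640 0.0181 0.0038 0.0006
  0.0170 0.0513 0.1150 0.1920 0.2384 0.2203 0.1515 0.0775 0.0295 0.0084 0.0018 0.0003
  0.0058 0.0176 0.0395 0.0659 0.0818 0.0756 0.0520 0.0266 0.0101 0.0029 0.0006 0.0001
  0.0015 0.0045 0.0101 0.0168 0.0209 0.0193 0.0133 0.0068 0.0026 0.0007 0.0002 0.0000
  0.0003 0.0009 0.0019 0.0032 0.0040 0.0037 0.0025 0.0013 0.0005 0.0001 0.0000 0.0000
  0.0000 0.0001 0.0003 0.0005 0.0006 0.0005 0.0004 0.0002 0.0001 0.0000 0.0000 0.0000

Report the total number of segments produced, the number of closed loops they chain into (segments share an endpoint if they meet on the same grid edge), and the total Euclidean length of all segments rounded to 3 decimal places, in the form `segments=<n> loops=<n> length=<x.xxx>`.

segments=12 loops=1 length=9.362

cell (0,2): code 0100 → (0.962,3.000)–(1.000,2.968)
cell (0,3): code 1100 → (0.389,4.000)–(0.962,3.000)
cell (0,4): code 1100 → (0.583,5.000)–(0.389,4.000)
cell (0,5): code 1000 → (1.000,5.447)–(0.583,5.000)
cell (1,2): code 0110 → (1.000,2.968)–(2.000,2.705)
cell (1,5): code 1001 → (2.000,5.742)–(1.000,5.447)
cell (2,2): code 0010 → (2.000,2.705)–(2.709,3.000)
cell (2,3): code 0111 → (2.709,3.000)–(3.000,3.240)
cell (2,5): code 1001 → (3.000,5.249)–(2.000,5.742)
cell (3,3): code 0010 → (3.000,3.240)–(3.389,4.000)
cell (3,4): code 0011 → (3.389,4.000)–(3.205,5.000)
cell (3,5): code 0001 → (3.205,5.000)–(3.000,5.249)
total: 12 segments, chained into 1 closed loop(s), length Σ = 9.361779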